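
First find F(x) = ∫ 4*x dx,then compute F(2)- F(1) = 6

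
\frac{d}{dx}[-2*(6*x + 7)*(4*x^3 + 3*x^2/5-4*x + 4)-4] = -192*x^3 - 948*x^2/5 + 396*x/5 + 8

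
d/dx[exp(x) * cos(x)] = sqrt(2)*exp(x)*cos(x + pi/4)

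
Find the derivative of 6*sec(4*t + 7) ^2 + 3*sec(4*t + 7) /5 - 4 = 48*tan(4*t + 7)*sec(4*t + 7)^2 + 12*tan(4*t + 7)*sec(4*t + 7)/5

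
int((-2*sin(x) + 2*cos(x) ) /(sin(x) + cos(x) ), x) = 2*log(sin(x + pi/4)) + C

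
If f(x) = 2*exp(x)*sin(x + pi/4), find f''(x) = 4*exp(x)*cos(x + pi/4)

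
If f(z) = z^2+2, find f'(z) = 2*z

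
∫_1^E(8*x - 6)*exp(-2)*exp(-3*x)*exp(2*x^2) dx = -2*exp(-3) + 2*exp(-3*E - 2 + 2*exp(2))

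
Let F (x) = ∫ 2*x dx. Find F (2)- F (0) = 4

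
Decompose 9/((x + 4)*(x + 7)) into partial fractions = -3/(x + 7) + 3/(x + 4)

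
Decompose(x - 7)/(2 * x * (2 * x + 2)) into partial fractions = 2/(x + 1) - 7/(4*x)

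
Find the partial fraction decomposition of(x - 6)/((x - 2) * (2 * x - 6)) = 2/(x - 2) - 3/(2*(x - 3))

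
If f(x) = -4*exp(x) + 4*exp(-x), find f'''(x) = (-4*exp(2*x) - 4)*exp(-x)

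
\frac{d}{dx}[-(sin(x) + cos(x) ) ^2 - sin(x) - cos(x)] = -2*cos(2*x) - sqrt(2)*cos(x + pi/4)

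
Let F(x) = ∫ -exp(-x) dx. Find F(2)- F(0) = -1 + exp(-2)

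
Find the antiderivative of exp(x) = exp(x) + C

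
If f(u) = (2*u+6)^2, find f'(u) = 8*u + 24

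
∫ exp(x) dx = exp(x) + C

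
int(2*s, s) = s^2 + C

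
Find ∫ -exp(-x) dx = exp(-x) + C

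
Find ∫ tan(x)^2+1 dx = tan(x) + C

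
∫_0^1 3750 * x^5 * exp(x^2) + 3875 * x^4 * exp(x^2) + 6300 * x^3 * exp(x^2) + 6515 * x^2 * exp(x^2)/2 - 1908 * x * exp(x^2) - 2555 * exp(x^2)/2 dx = 354 + 1581*E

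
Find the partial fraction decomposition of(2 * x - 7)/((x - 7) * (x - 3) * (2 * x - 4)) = -3/(10*(x - 2)) + 1/(8*(x - 3)) + 7/(40*(x - 7))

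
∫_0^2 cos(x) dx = sin(2)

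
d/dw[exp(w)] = exp(w)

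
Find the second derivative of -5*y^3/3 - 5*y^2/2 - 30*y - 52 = -10*y - 5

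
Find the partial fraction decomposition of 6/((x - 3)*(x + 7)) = -3/(5*(x + 7)) + 3/(5*(x - 3))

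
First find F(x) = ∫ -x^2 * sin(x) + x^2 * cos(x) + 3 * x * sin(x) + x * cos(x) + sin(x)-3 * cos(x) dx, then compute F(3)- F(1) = 4*cos(3) + 4*sin(3) + 2*cos(1) + 2*sin(1)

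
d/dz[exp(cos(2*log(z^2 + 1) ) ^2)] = -8*z*exp(cos(2*log(z^2 + 1))^2)*sin(2*log(z^2 + 1))*cos(2*log(z^2 + 1))/(z^2 + 1)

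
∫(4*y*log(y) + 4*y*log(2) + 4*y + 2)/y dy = 2*(2*y + 1)*log(2*y) + C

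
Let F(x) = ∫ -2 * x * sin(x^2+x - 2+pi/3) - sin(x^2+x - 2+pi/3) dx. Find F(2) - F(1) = -1/2 + cos(pi/3 + 4)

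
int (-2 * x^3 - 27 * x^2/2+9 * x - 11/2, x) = -x^4/2 - 9*x^3/2 + 9*x^2/2 - 11*x/2 + C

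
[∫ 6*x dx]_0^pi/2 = 3*pi^2/4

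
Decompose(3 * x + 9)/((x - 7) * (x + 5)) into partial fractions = 1/(2*(x + 5)) + 5/(2*(x - 7))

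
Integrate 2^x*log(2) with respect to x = 2^x + C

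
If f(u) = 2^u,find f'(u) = 2^u*log(2)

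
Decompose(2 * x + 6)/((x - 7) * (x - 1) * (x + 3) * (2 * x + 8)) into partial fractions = 1/(55*(x + 4)) - 1/(30*(x - 1)) + 1/(66*(x - 7))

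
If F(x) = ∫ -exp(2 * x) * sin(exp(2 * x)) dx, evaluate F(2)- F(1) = -cos(exp(2))/2 + cos(exp(4))/2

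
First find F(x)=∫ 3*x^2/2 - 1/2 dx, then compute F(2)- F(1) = 3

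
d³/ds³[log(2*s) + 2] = 2/s^3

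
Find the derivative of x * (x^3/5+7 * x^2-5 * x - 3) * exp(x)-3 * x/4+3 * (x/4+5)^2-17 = x^4*exp(x)/5 + 39*x^3*exp(x)/5 + 16*x^2*exp(x) - 13*x*exp(x) + 3*x/8 - 3*exp(x) + 27/4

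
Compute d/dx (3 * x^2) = 6*x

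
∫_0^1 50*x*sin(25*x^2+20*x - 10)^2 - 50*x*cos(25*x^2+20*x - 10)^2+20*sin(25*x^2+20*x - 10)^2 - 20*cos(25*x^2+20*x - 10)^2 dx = -sin(20)/2 - sin(70)/2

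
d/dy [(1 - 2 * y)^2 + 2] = 8*y - 4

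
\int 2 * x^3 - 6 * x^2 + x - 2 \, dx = x^4/2 - 2*x^3 + x^2/2 - 2*x + C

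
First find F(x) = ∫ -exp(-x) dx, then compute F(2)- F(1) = -exp(-1) + exp(-2)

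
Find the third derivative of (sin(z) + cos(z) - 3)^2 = -8*cos(2*z) + 6*sqrt(2)*cos(z + pi/4)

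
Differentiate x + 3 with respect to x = 1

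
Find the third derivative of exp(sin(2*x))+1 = -12*exp(sin(2*x))*sin(4*x) + 8*exp(sin(2*x))*cos(2*x)^3 - 8*exp(sin(2*x))*cos(2*x)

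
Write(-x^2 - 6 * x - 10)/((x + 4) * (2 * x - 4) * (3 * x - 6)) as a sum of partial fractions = -1/(108*(x + 4)) - 17/(108*(x - 2)) - 13/(18*(x - 2)^2)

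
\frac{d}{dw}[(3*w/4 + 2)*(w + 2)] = 3*w/2 + 7/2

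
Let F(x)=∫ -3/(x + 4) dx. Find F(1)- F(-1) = -3*log(5) + 3*log(3)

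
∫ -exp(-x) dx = exp(-x) + C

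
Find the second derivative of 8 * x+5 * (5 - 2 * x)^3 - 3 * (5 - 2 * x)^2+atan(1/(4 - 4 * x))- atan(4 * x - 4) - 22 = 576 - 240*x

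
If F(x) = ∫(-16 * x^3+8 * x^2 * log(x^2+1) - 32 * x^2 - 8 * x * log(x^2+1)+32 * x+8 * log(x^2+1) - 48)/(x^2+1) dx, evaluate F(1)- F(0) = -2*(-7 + log(2))^2 + 4*log(2) + 42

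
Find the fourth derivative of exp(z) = exp(z)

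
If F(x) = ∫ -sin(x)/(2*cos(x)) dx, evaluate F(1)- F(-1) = 0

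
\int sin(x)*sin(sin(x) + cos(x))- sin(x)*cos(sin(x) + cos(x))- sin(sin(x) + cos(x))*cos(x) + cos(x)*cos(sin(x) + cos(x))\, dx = sqrt(2)*sin(sqrt(2)*sin(x + pi/4) + pi/4) + C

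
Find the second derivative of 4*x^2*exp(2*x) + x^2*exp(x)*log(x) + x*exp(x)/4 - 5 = 16*x^2*exp(2*x) + x^2*exp(x)*log(x) + 32*x*exp(2*x) + 4*x*exp(x)*log(x) + 9*x*exp(x)/4 + 8*exp(2*x) + 2*exp(x)*log(x) + 7*exp(x)/2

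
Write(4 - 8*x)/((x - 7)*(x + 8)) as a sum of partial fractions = -68/(15*(x + 8)) - 52/(15*(x - 7))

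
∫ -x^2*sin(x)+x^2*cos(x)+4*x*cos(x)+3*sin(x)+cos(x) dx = sqrt(2)*((x + 1)^2 - 2)*sin(x + pi/4) + C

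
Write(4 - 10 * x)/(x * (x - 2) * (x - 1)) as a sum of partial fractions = 6/(x - 1) - 8/(x - 2) + 2/x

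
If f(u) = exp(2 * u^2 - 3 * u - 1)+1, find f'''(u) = (64*u^3 - 144*u^2 + 156*u - 63)*exp(2*u^2 - 3*u - 1)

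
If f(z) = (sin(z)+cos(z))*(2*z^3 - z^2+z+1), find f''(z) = -2*sqrt(2)*z^3*sin(z + pi/4) - 11*z^2*sin(z) + 13*z^2*cos(z) + 15*z*sin(z) + 7*z*cos(z) - 5*sin(z) - cos(z)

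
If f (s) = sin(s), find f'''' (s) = sin(s)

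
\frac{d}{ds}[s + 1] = 1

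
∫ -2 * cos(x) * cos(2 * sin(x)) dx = -sin(2*sin(x)) + C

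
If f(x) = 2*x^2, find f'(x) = 4*x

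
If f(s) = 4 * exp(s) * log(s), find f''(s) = (4*s^2*exp(s)*log(s) + 8*s*exp(s) - 4*exp(s))/s^2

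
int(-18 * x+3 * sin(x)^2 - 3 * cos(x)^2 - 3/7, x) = -9*x^2 - 3*x/7 - 3*sin(2*x)/2 + C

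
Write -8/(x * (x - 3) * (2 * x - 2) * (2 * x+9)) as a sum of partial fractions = 32/(1485*(2*x + 9)) + 2/(11*(x - 1)) - 2/(45*(x - 3)) - 4/(27*x)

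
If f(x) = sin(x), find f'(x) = cos(x)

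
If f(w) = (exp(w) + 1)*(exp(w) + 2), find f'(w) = 2*exp(2*w) + 3*exp(w)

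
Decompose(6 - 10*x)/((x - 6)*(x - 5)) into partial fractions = 44/(x - 5) - 54/(x - 6)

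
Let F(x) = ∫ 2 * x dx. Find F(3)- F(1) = 8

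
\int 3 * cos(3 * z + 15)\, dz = sin(3*z + 15) + C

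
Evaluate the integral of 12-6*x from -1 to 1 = 24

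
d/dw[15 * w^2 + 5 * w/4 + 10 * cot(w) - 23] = 30*w - 10*cot(w)^2 - 35/4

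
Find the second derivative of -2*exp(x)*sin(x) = -4*exp(x)*cos(x)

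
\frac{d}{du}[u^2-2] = 2*u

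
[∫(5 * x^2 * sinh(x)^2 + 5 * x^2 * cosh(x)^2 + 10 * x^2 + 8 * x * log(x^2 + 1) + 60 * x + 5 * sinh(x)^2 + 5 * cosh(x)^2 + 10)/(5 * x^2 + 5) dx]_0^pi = 2*log(1 + pi^2)^2/5 + 2*pi + 6*log(1 + pi^2) + sinh(2*pi)/2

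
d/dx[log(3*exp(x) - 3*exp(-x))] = (exp(2*x) + 1)/(exp(2*x) - 1)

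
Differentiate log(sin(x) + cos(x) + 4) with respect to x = (-sin(x) + cos(x))/(sin(x) + cos(x) + 4)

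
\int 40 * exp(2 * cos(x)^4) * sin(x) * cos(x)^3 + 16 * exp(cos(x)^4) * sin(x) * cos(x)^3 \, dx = (-5*exp(cos(x)^4) - 4)*exp(cos(x)^4) + C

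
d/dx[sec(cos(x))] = -sin(x)*tan(cos(x))*sec(cos(x))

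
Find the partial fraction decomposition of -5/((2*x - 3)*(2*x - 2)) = -5/(2*x - 3) + 5/(2*(x - 1))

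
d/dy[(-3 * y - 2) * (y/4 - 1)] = 5/2 - 3*y/2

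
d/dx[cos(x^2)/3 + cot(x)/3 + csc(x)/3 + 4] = -2*x*sin(x^2)/3 - cot(x)^2/3 - cot(x)*csc(x)/3 - 1/3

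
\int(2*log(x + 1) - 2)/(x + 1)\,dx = (log(x + 1) - 1)^2 + C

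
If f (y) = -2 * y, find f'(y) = -2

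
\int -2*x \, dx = -x^2 + C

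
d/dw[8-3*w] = -3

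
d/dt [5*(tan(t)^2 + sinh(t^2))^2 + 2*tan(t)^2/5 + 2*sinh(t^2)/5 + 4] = 20*t*tan(t)^2*cosh(t^2) + 10*t*sinh(2*t^2) + 4*t*cosh(t^2)/5 + 20*tan(t)^5 + 20*tan(t)^3*sinh(t^2) + 104*tan(t)^3/5 + 20*tan(t)*sinh(t^2) + 4*tan(t)/5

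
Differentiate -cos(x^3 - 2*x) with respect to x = (3*x^2 - 2)*sin(x*(x^2 - 2))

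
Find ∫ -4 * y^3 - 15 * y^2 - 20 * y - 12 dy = -y^4 - 5*y^3 - 10*y^2 - 12*y + C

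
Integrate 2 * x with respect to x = x^2 + C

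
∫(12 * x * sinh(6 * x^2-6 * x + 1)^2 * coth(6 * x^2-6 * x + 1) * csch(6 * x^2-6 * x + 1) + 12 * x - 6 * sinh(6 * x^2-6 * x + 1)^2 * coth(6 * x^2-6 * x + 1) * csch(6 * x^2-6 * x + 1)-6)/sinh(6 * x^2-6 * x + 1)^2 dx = -coth(6*x^2 - 6*x + 1) - csch(6*x^2 - 6*x + 1) + C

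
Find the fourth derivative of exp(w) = exp(w)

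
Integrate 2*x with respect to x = x^2 + C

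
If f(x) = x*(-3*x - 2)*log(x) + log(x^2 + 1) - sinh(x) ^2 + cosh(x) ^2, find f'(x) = (-6*x^3*log(x) - 3*x^3 - 2*x^2*log(x) - 2*x^2 - 6*x*log(x) - x - 2*log(x) - 2)/(x^2 + 1)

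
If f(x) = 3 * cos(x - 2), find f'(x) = -3*sin(x - 2)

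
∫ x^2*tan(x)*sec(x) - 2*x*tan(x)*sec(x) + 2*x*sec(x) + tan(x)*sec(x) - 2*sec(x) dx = (x - 1)^2*sec(x) + C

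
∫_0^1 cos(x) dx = sin(1)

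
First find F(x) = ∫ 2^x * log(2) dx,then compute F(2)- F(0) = 3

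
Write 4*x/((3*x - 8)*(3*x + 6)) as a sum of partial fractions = 16/(21*(3*x - 8)) + 4/(21*(x + 2))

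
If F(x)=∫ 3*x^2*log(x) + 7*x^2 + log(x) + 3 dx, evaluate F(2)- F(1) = 10*log(2) + 16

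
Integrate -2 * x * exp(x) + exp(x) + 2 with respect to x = (1 - exp(x))*(2*x - 3) + C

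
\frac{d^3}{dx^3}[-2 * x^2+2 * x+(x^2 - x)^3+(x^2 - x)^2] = 120*x^3 - 180*x^2 + 96*x - 18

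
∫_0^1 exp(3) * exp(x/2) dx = -2*exp(3) + 2*exp(7/2)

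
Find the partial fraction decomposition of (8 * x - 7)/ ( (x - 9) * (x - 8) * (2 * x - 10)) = 11/(8*(x - 5)) - 19/(2*(x - 8)) + 65/(8*(x - 9))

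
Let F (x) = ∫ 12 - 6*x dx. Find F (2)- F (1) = 3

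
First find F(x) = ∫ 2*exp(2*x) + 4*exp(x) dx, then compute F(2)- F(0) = -9 + (2 + exp(2))^2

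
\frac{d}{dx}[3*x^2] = 6*x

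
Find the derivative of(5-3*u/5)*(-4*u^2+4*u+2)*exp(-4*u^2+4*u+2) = -96*u^4*exp(-4*u^2 + 4*u + 2)/5 + 944*u^3*exp(-4*u^2 + 4*u + 2)/5 - 1164*u^2*exp(-4*u^2 + 4*u + 2)/5 - 248*u*exp(-4*u^2 + 4*u + 2)/5 + 294*exp(-4*u^2 + 4*u + 2)/5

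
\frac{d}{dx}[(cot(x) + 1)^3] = -3*(1 + tan(x)^(-2))*(tan(x) + 1)^2/tan(x)^2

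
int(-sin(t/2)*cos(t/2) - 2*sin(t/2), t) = (cos(t/2) + 2)^2 + C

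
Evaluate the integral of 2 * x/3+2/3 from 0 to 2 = 8/3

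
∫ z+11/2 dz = z^2/2 + 11*z/2 + C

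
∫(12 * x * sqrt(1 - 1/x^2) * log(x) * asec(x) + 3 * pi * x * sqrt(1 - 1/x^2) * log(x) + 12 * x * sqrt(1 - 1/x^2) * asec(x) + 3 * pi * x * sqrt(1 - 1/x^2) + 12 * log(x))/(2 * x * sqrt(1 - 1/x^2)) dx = 3*x*(4*asec(x) + pi)*log(x)/2 + C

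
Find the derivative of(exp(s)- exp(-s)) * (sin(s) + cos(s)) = 2*(exp(2*s)*cos(s) + sin(s))*exp(-s)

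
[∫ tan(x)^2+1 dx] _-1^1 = 2*tan(1)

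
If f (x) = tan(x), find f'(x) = cos(x)^(-2)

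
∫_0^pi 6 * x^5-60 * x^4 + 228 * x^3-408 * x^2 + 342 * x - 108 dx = -27 + (-1 + (-2 + pi)^2)^3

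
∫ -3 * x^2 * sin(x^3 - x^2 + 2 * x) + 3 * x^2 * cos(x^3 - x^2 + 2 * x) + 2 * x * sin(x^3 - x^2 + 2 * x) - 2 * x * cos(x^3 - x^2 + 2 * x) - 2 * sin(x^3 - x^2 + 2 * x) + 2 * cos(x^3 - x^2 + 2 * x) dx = sin(x*(x^2 - x + 2)) + cos(x*(x^2 - x + 2)) + C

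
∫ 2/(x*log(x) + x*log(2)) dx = 2*log(log(2*x)) + C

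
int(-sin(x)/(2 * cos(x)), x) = log(-cos(x))/2 + C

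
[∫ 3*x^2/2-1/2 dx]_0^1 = 0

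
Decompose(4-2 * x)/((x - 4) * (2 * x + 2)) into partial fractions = -3/(5*(x + 1)) - 2/(5*(x - 4))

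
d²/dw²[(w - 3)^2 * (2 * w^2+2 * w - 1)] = 24*w^2 - 60*w + 10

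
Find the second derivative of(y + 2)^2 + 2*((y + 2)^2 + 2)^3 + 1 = 60*y^4 + 480*y^3 + 1584*y^2 + 2496*y + 1586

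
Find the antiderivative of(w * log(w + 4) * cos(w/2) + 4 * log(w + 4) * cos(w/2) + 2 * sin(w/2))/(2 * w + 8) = log(w + 4)*sin(w/2) + C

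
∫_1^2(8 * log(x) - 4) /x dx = -1 + (-1 + 2*log(2))^2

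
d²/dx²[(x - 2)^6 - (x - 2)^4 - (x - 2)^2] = 30*x^4 - 240*x^3 + 708*x^2 - 912*x + 430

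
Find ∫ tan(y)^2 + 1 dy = tan(y) + C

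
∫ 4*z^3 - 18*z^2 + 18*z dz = z^4 - 6*z^3 + 9*z^2 + C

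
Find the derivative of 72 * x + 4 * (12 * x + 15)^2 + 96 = 1152*x + 1512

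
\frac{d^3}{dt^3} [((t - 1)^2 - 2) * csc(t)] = (t^2*cos(t)/sin(t) - 6*t^2*cos(t)/sin(t)^3 - 6*t - 2*t*cos(t)/sin(t) + 12*t/sin(t)^2 + 12*t*cos(t)/sin(t)^3 + 6 - 7*cos(t)/sin(t) - 12/sin(t)^2 + 6*cos(t)/sin(t)^3)/sin(t)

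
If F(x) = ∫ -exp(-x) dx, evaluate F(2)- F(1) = -exp(-1) + exp(-2)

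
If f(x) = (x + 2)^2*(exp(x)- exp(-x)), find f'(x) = (x^2*exp(2*x) + x^2 + 6*x*exp(2*x) + 2*x + 8*exp(2*x))*exp(-x)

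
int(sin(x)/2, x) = -cos(x)/2 + C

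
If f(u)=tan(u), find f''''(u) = 24*tan(u)^5 + 40*tan(u)^3 + 16*tan(u)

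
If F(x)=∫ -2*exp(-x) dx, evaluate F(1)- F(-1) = -2*E + 2*exp(-1)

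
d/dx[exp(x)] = exp(x)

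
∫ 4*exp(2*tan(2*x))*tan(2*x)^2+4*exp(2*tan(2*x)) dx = exp(2*tan(2*x)) + C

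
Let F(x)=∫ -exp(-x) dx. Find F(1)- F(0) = -1 + exp(-1)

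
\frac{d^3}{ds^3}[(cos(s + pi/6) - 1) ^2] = -2*sin(s + pi/6) + 4*sin(2*s + pi/3)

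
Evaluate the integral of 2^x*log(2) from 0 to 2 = 3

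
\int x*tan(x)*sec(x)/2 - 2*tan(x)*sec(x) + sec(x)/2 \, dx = (x/2 - 2)*sec(x) + C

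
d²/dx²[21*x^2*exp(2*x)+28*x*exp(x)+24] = 84*x^2*exp(2*x) + 168*x*exp(2*x) + 28*x*exp(x) + 42*exp(2*x) + 56*exp(x)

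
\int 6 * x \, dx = 3*x^2 + C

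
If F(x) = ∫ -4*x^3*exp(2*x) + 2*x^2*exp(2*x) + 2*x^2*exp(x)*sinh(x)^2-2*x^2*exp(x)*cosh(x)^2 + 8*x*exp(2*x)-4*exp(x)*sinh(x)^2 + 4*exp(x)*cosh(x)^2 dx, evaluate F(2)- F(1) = -2*E*(1 + E)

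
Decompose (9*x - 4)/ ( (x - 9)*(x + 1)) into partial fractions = 13/(10*(x + 1)) + 77/(10*(x - 9))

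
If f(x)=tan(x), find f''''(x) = 24*tan(x)^5 + 40*tan(x)^3 + 16*tan(x)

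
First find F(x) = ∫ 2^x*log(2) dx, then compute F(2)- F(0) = 3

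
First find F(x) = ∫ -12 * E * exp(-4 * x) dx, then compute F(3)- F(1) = -3*exp(-3) + 3*exp(-11)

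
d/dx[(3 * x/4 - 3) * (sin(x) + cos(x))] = 3*sqrt(2)*x*cos(x + pi/4)/4 + 15*sin(x)/4 - 9*cos(x)/4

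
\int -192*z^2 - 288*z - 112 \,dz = -64*z^3 - 144*z^2 - 112*z + C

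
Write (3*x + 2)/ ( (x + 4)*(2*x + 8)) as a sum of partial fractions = 3/(2*(x + 4)) - 5/(x + 4)^2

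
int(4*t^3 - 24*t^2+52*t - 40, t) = t^4 - 8*t^3 + 26*t^2 - 40*t + C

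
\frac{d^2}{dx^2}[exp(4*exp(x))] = 4*exp(x + 4*exp(x)) + 16*exp(2*x + 4*exp(x))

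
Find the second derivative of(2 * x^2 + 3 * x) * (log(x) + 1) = (4*x*log(x) + 10*x + 3)/x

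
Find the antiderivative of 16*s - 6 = 8*s^2 - 6*s + C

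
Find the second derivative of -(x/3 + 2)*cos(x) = x*cos(x)/3 + 2*sin(x)/3 + 2*cos(x)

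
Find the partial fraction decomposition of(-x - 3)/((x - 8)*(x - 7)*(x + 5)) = 1/(78*(x + 5)) + 5/(6*(x - 7)) - 11/(13*(x - 8))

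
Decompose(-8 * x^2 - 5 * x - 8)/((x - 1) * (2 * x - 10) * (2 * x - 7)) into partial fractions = 247/(15*(2*x - 7)) - 21/(40*(x - 1)) - 233/(24*(x - 5))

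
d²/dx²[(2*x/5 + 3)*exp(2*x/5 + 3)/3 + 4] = 8*x*exp(2*x/5 + 3)/375 + 4*exp(2*x/5 + 3)/15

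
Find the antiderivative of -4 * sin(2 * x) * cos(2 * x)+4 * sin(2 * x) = 4*sin(x)^4 + C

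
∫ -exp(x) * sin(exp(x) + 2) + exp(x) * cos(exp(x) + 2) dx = sqrt(2)*sin(exp(x) + pi/4 + 2) + C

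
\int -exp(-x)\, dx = exp(-x) + C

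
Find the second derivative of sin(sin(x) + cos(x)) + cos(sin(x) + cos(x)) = 2*sqrt(2)*sin(x)*sin(sqrt(2)*sin(x + pi/4) + pi/4)*cos(x) - 2*sin(x + pi/4)*cos(sqrt(2)*sin(x + pi/4) + pi/4) - sqrt(2)*sin(sqrt(2)*sin(x + pi/4) + pi/4)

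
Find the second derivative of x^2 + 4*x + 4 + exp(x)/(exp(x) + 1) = (2*exp(3*x) + 5*exp(2*x) + 7*exp(x) + 2)/(exp(3*x) + 3*exp(2*x) + 3*exp(x) + 1)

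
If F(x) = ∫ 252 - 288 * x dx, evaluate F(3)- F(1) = -648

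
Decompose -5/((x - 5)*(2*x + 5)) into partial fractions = 2/(3*(2*x + 5)) - 1/(3*(x - 5))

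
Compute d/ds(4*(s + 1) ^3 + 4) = 12*s^2 + 24*s + 12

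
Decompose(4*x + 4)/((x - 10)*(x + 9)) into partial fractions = 32/(19*(x + 9)) + 44/(19*(x - 10))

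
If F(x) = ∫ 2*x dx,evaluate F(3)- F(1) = 8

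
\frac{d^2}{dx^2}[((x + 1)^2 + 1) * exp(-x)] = (x^2 - 2*x)*exp(-x)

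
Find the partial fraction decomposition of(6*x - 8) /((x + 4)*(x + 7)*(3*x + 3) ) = -25/(27*(x + 7)) + 32/(27*(x + 4)) - 7/(27*(x + 1))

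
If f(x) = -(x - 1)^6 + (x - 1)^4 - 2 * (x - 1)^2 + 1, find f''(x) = -30*x^4 + 120*x^3 - 168*x^2 + 96*x - 22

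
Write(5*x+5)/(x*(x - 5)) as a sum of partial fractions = 6/(x - 5) - 1/x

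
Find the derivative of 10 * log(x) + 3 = 10/x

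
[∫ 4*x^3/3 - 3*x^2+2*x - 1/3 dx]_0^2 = 2/3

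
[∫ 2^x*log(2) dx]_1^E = -2 + 2^E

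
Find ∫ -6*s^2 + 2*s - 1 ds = -2*s^3 + s^2 - s + C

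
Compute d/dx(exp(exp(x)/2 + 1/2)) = exp(x + exp(x)/2 + 1/2)/2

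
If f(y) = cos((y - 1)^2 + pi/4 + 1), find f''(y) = -4*y^2*cos(y^2 - 2*y + pi/4 + 2) + 8*y*cos(y^2 - 2*y + pi/4 + 2) - 2*sin(y^2 - 2*y + pi/4 + 2) - 4*cos(y^2 - 2*y + pi/4 + 2)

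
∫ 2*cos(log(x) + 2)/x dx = 2*sin(log(x) + 2) + C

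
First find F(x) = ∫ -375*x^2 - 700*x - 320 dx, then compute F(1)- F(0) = -795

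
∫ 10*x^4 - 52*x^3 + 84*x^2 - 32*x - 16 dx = 2*x^5 - 13*x^4 + 28*x^3 - 16*x^2 - 16*x + C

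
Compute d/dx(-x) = -1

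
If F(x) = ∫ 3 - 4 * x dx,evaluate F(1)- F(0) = 1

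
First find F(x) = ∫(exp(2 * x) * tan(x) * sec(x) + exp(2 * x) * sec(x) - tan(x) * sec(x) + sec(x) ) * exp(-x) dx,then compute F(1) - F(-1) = (-2*exp(-1) + 2*E)*sec(1)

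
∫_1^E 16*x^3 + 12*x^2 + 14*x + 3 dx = -18 + 3*E + 6*exp(2) + (E + 2*exp(2))^2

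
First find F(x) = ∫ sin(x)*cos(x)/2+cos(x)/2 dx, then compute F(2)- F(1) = -sin(1)/2 - sin(1)^2/4 + sin(2)^2/4 + sin(2)/2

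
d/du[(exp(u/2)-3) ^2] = -3*exp(u/2) + exp(u)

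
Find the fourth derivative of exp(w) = exp(w)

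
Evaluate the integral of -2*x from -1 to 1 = 0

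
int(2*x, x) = x^2 + C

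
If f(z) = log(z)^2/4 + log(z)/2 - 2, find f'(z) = (log(z) + 1)/(2*z)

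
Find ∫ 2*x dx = x^2 + C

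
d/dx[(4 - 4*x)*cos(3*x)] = 12*x*sin(3*x) - 12*sin(3*x) - 4*cos(3*x)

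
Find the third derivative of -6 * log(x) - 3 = -12/x^3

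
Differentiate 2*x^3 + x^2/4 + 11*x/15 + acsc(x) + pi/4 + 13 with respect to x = (180*x^4*sqrt(1 - 1/x^2) + 15*x^3*sqrt(1 - 1/x^2) + 22*x^2*sqrt(1 - 1/x^2) - 30)/(30*x^2*sqrt(1 - 1/x^2))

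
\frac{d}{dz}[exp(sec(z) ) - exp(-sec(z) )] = (exp(2/cos(z)) + 1)*exp(-sec(z))*sin(z)/cos(z)^2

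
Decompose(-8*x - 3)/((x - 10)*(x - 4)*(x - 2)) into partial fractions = -19/(16*(x - 2)) + 35/(12*(x - 4)) - 83/(48*(x - 10))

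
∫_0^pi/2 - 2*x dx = -pi^2/4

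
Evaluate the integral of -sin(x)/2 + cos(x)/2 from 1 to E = cos(E)/2 - sin(1)/2 - cos(1)/2 + sin(E)/2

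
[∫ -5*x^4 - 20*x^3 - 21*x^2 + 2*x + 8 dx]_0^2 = -148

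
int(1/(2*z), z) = log(z)/2 + C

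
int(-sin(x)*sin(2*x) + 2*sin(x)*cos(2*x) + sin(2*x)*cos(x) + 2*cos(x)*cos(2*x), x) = sqrt(2)*sin(2*x)*sin(x + pi/4) + C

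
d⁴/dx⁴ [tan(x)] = 24*tan(x)^5 + 40*tan(x)^3 + 16*tan(x)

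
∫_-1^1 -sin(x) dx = 0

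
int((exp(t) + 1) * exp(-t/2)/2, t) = 2*sinh(t/2) + C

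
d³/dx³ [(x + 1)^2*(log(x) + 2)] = (2*x^2 - 2*x + 2)/x^3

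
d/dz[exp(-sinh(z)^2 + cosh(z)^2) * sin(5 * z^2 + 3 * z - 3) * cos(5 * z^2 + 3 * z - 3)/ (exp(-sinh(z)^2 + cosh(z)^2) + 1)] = -(10*z*sin(5*z^2 + 3*z - 3)^2 - 10*z*cos(5*z^2 + 3*z - 3)^2 + 3*sin(5*z^2 + 3*z - 3)^2 - 3*cos(5*z^2 + 3*z - 3)^2)/(exp(-1) + 1)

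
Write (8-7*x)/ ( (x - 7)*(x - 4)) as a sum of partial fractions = 20/(3*(x - 4)) - 41/(3*(x - 7))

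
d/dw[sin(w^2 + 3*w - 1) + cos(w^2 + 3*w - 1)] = sqrt(2)*(2*w + 3)*cos(w^2 + 3*w - 1 + pi/4)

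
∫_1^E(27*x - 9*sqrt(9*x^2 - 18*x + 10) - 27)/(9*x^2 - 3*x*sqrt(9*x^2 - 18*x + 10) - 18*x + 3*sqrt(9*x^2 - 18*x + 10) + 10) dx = 3*log(-3*E + 3 + sqrt(1 + (3 - 3*E)^2))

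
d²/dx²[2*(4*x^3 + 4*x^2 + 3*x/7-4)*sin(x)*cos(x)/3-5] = -16*x^3*sin(2*x)/3 - 16*x^2*sin(2*x)/3 + 16*x^2*cos(2*x) + 52*x*sin(2*x)/7 + 32*x*cos(2*x)/3 + 8*sin(2*x) + 4*cos(2*x)/7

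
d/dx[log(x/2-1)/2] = 1/(2*x - 4)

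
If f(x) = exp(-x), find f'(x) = -exp(-x)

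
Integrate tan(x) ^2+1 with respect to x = tan(x) + C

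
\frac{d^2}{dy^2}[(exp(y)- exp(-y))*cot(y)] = (2*exp(2*y)*cot(y)^3 - 2*exp(2*y)*cot(y)^2 + 3*exp(2*y)*cot(y) - 2*exp(2*y) - 2*cot(y)^3 - 2*cot(y)^2 - 3*cot(y) - 2)*exp(-y)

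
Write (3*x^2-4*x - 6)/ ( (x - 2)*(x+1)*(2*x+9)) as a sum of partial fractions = 291/(91*(2*x + 9)) - 1/(21*(x + 1)) - 2/(39*(x - 2))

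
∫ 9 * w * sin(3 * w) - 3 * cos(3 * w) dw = -3*w*cos(3*w) + C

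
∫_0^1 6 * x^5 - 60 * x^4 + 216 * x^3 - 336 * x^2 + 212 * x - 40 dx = -3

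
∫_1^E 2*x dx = -1 + exp(2)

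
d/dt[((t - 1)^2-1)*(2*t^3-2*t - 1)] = 10*t^4 - 16*t^3 - 6*t^2 + 6*t + 2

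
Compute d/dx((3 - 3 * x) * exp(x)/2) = -3*x*exp(x)/2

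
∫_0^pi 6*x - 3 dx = -3*pi + 3*pi^2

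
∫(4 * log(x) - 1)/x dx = (2*log(x) - 1)*log(x) + C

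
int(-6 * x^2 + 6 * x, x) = -2*x^3 + 3*x^2 + C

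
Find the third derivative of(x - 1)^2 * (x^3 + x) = 60*x^2 - 48*x + 12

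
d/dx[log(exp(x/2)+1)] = exp(x/2)/(2*exp(x/2) + 2)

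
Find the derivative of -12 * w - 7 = -12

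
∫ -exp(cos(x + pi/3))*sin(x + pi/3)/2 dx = exp(cos(x + pi/3))/2 + C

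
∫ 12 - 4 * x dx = -2*x^2 + 12*x + C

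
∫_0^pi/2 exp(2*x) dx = (-exp(-pi/2) + exp(pi/2))*exp(pi/2)/2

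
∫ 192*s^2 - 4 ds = 64*s^3 - 4*s + C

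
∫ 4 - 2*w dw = -w^2 + 4*w + C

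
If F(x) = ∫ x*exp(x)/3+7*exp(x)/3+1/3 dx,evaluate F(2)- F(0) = -4/3 + 8*exp(2)/3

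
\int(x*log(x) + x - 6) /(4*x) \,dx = (x - 6)*log(x)/4 + C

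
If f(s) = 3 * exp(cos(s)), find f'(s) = -3*exp(cos(s))*sin(s)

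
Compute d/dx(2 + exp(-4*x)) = -4*exp(-4*x)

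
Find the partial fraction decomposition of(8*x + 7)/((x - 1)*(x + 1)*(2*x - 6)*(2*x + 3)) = 4/(9*(2*x + 3)) - 1/(16*(x + 1)) - 3/(8*(x - 1)) + 31/(144*(x - 3))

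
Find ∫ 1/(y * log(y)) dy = log(2*log(y)) + C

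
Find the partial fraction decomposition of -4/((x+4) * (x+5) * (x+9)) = -1/(5*(x + 9)) + 1/(x + 5) - 4/(5*(x + 4))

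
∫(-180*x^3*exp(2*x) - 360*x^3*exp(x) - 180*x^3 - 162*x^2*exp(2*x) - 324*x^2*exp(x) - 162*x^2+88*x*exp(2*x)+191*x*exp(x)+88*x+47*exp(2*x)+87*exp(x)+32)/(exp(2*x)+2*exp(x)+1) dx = -(15*x + 8)*(x*(exp(x) + 1)*(3*x^2 + 2*x - 4) - exp(x))/(exp(x) + 1) + C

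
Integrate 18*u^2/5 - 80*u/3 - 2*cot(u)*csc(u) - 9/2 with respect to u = 6*u^3/5 - 40*u^2/3 - 9*u/2 + 2/sin(u) + C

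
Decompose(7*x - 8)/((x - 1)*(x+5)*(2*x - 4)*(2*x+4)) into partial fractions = 43/(504*(x + 5)) - 11/(72*(x + 2)) + 1/(72*(x - 1)) + 3/(56*(x - 2))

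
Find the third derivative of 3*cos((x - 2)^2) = 24*x^3*sin(x^2 - 4*x + 4) - 144*x^2*sin(x^2 - 4*x + 4) + 288*x*sin(x^2 - 4*x + 4) - 36*x*cos(x^2 - 4*x + 4) - 192*sin(x^2 - 4*x + 4) + 72*cos(x^2 - 4*x + 4)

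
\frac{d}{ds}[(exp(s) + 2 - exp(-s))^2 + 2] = (2*exp(4*s) + 4*exp(3*s) + 4*exp(s) - 2)*exp(-2*s)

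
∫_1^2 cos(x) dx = -sin(1) + sin(2)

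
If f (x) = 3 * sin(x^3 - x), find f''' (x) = -81*x^6*cos(x^3 - x) + 81*x^4*cos(x^3 - x) - 162*x^3*sin(x^3 - x) - 27*x^2*cos(x^3 - x) + 54*x*sin(x^3 - x) + 21*cos(x^3 - x)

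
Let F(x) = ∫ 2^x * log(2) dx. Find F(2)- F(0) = 3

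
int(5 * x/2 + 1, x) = 5*x^2/4 + x + C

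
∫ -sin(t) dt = cos(t) + C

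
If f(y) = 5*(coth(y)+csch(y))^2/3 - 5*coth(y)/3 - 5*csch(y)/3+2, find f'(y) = -5*(2*sinh(y) - cosh(y) - 1 + 4/tanh(y) + 4/sinh(y))/(3*sinh(y)^2)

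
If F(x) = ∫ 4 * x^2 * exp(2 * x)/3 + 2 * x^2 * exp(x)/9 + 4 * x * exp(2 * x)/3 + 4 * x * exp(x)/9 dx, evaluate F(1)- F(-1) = 2*(-exp(-1) - 1/3)*exp(-1)/3 + 2*E*(1/3 + E)/3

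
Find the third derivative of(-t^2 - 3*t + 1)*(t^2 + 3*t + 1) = -24*t - 36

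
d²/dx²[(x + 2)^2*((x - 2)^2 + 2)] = 12*x^2 - 12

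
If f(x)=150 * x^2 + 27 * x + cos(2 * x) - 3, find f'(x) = 300*x - 2*sin(2*x) + 27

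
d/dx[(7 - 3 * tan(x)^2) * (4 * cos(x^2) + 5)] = -80*x*sin(x^2) + 24*x*sin(x^2)/cos(x)^2 - 24*sin(x)*cos(x^2)/cos(x)^3 - 30*sin(x)/cos(x)^3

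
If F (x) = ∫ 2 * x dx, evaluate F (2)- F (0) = 4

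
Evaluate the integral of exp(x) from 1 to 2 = -E + exp(2)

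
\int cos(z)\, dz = sin(z) + C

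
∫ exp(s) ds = exp(s) + C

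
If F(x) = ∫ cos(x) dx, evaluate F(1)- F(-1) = 2*sin(1)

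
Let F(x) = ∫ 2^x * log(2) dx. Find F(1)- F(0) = 1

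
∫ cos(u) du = sin(u) + C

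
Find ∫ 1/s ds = log(2*s) + C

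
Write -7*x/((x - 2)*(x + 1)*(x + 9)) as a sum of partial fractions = 63/(88*(x + 9)) - 7/(24*(x + 1)) - 14/(33*(x - 2))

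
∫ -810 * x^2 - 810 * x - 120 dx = -270*x^3 - 405*x^2 - 120*x + C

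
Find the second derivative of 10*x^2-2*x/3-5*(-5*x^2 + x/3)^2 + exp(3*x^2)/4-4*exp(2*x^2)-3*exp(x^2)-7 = 9*x^2*exp(3*x^2) - 64*x^2*exp(2*x^2) - 12*x^2*exp(x^2) - 1500*x^2 + 100*x + 3*exp(3*x^2)/2 - 16*exp(2*x^2) - 6*exp(x^2) + 170/9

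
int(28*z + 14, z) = 14*z^2 + 14*z + C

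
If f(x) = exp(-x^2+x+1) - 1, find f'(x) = -2*x*exp(-x^2 + x + 1) + exp(-x^2 + x + 1)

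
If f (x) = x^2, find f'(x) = 2*x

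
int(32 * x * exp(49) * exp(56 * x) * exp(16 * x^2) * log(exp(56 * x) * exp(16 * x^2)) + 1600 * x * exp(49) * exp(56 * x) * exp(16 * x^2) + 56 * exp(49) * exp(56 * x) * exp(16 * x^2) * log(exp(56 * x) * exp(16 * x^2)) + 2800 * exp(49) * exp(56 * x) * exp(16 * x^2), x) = (4*x + 7)^2*exp((4*x + 7)^2) + C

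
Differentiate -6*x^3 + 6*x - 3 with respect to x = 6 - 18*x^2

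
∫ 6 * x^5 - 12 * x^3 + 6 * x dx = x^6 - 3*x^4 + 3*x^2 + C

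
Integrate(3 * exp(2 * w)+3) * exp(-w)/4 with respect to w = 3*sinh(w)/2 + C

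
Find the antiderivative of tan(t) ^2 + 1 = tan(t) + C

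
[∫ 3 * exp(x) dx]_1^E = -3*E + 3*exp(E)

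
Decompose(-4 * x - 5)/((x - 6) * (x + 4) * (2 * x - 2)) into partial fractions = 11/(100*(x + 4)) + 9/(50*(x - 1)) - 29/(100*(x - 6))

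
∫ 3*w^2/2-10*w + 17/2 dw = w^3/2 - 5*w^2 + 17*w/2 + C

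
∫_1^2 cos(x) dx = -sin(1) + sin(2)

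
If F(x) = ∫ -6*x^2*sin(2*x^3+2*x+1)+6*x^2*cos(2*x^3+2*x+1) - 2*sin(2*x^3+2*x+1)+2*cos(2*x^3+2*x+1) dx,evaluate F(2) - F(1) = cos(21) - cos(5) + sin(21) - sin(5)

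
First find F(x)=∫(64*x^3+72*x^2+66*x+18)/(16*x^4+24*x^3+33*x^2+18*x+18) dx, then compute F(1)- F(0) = -log(2) + log(109/9)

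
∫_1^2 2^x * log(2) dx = 2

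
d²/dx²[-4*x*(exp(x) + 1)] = -4*x*exp(x) - 8*exp(x)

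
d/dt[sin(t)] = cos(t)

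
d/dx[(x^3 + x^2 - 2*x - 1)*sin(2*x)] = 2*x^3*cos(2*x) + 3*x^2*sin(2*x) + 2*x^2*cos(2*x) + 2*x*sin(2*x) - 4*x*cos(2*x) - 2*sin(2*x) - 2*cos(2*x)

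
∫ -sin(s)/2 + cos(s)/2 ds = sqrt(2)*sin(s + pi/4)/2 + C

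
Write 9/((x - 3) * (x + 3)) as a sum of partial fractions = -3/(2*(x + 3)) + 3/(2*(x - 3))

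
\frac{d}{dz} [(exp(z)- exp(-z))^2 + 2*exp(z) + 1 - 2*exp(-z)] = (2*exp(4*z) + 2*exp(3*z) + 2*exp(z) - 2)*exp(-2*z)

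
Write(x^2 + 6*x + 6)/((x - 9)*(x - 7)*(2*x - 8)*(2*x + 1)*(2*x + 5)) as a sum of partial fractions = -11/(22724*(2*x + 5)) - 13/(10260*(2*x + 1)) + 23/(1755*(x - 4)) - 97/(3420*(x - 7)) + 141/(8740*(x - 9))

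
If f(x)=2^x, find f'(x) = 2^x*log(2)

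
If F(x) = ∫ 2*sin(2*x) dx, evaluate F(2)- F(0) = 1 - cos(4)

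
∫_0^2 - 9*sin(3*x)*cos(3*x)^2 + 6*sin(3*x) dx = -2*cos(6) + cos(6)^3 + 1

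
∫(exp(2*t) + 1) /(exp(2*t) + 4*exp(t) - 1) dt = log(2*sinh(t) + 4) + C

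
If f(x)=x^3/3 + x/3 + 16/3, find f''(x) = 2*x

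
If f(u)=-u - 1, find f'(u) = -1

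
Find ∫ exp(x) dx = exp(x) + C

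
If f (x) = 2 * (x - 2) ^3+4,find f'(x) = 6*x^2 - 24*x + 24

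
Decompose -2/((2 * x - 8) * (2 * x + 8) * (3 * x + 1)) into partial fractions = 9/(286*(3*x + 1)) - 1/(176*(x + 4)) - 1/(208*(x - 4))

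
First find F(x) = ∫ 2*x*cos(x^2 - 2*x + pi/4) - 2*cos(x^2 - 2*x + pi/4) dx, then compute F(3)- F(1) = sin(pi/4 + 3) - cos(pi/4 + 1)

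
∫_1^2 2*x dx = 3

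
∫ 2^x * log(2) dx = 2^x + C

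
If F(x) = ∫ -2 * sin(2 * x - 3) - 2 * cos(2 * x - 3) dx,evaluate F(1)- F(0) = -sin(3) + cos(1) + sin(1) - cos(3)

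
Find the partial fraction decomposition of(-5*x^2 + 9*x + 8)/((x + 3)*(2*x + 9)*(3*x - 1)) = 47/(145*(3*x - 1)) - 535/(87*(2*x + 9)) + 32/(15*(x + 3))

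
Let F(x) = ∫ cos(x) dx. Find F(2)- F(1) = -sin(1) + sin(2)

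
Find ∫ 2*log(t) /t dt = log(t)^2 + C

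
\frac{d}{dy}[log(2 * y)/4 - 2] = 1/(4*y)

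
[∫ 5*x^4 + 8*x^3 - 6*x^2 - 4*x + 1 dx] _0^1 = 0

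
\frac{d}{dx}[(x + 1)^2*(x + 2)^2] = 4*x^3 + 18*x^2 + 26*x + 12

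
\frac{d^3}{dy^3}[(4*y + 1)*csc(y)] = (4*y*cos(y)/sin(y) - 24*y*cos(y)/sin(y)^3 - 12 + cos(y)/sin(y) + 24/sin(y)^2 - 6*cos(y)/sin(y)^3)/sin(y)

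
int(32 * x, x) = 16*x^2 + C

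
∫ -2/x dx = -2*log(x) + C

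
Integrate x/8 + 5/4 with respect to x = x^2/16 + 5*x/4 + C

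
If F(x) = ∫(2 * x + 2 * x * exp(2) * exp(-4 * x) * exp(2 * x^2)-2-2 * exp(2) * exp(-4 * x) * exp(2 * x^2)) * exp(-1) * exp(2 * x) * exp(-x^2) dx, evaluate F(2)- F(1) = E - exp(-1)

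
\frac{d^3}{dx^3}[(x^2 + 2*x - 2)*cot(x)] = -6*x^2*cot(x)^4 - 8*x^2*cot(x)^2 - 2*x^2 - 12*x*cot(x)^4 + 12*x*cot(x)^3 - 16*x*cot(x)^2 + 12*x*cot(x) - 4*x + 12*cot(x)^4 + 12*cot(x)^3 + 10*cot(x)^2 + 12*cot(x) - 2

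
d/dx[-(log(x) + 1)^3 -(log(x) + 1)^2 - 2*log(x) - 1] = (-3*log(x)^2 - 8*log(x) - 7)/x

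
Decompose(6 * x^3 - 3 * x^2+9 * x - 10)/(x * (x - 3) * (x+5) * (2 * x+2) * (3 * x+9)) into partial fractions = -11/(24*(x + 5)) + 113/(216*(x + 3)) - 7/(48*(x + 1)) + 19/(432*(x - 3)) + 1/(27*x)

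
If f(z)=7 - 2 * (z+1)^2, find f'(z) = -4*z - 4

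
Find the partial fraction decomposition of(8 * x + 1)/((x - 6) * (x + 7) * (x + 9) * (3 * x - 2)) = -171/(10672*(3*x - 2)) + 71/(870*(x + 9)) - 55/(598*(x + 7)) + 49/(3120*(x - 6))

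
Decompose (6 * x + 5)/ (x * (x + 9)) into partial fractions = 49/(9*(x + 9)) + 5/(9*x)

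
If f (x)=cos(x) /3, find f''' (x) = sin(x)/3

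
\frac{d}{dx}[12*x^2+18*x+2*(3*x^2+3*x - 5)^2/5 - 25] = 72*x^3/5 + 108*x^2/5 + 36*x/5 + 6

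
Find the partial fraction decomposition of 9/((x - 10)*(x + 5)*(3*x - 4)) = -81/(494*(3*x - 4)) + 3/(95*(x + 5)) + 3/(130*(x - 10))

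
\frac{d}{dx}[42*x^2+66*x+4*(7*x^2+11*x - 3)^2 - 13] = 784*x^3 + 1848*x^2 + 716*x - 198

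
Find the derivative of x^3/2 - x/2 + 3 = 3*x^2/2 - 1/2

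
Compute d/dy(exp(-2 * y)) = -2*exp(-2*y)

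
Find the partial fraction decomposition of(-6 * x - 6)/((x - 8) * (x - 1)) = 12/(7*(x - 1)) - 54/(7*(x - 8))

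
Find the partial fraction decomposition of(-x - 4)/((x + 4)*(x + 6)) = -1/(x + 6)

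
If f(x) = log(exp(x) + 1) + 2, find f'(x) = exp(x)/(exp(x) + 1)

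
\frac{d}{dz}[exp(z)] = exp(z)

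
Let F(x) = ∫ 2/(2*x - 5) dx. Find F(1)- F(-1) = -log(7) + log(3)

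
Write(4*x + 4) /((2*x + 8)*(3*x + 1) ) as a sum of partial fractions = 4/(11*(3*x + 1)) + 6/(11*(x + 4))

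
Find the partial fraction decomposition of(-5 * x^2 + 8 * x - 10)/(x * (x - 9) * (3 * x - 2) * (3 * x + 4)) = 133/(372*(3*x + 4)) + 31/(150*(3*x - 2)) - 343/(6975*(x - 9)) - 5/(36*x)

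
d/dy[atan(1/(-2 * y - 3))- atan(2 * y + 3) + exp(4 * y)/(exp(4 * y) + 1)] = 4*exp(4*y)/(exp(8*y) + 2*exp(4*y) + 1)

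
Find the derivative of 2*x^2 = 4*x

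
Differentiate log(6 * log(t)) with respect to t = 1/(t*log(t))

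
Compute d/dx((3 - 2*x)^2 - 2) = 8*x - 12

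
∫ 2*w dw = w^2 + C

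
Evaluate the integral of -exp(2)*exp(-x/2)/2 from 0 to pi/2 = -exp(2) + exp(2 - pi/4)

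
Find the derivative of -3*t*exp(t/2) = -3*t*exp(t/2)/2 - 3*exp(t/2)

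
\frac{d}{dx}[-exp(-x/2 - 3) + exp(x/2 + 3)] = (exp(x + 6) + 1)*exp(-x/2 - 3)/2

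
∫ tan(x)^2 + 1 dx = tan(x) + C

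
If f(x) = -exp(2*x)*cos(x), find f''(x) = (4*sin(x) - 3*cos(x))*exp(2*x)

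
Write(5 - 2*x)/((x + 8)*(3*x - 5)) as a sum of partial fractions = 5/(29*(3*x - 5)) - 21/(29*(x + 8))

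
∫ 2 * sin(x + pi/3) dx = -2*cos(x + pi/3) + C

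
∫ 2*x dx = x^2 + C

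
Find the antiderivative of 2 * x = x^2 + C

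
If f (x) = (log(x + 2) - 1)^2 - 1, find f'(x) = (2*log(x + 2) - 2)/(x + 2)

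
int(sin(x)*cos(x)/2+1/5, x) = x/5 + sin(x)^2/4 + C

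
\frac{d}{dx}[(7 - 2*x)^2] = 8*x - 28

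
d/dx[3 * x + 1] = 3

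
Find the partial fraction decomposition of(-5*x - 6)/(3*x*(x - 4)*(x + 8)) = 17/(144*(x + 8)) - 13/(72*(x - 4)) + 1/(16*x)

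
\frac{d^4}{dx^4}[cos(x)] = cos(x)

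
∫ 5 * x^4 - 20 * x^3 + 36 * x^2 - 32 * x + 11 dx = x^5 - 5*x^4 + 12*x^3 - 16*x^2 + 11*x + C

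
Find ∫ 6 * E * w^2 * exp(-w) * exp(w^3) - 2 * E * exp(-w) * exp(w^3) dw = 2*exp(w^3 - w + 1) + C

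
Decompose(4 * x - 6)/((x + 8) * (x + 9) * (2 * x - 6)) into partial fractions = -7/(4*(x + 9)) + 19/(11*(x + 8)) + 1/(44*(x - 3))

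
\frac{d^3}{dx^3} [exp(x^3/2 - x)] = 27*x^6*exp(x^3/2 - x)/8 - 27*x^4*exp(x^3/2 - x)/4 + 27*x^3*exp(x^3/2 - x)/2 + 9*x^2*exp(x^3/2 - x)/2 - 9*x*exp(x^3/2 - x) + 2*exp(x^3/2 - x)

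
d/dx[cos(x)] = -sin(x)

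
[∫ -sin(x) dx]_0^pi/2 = -1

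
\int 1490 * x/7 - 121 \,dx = 745*x^2/7 - 121*x + C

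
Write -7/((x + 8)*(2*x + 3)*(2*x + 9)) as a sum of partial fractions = 1/(3*(2*x + 9)) - 7/(39*(2*x + 3)) - 1/(13*(x + 8))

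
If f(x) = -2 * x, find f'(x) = -2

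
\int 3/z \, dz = 3*log(z) + C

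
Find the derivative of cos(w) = -sin(w)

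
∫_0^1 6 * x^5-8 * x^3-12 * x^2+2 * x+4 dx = 0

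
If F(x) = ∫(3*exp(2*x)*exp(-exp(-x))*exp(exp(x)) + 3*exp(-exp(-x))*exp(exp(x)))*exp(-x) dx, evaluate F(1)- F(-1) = -3*exp(-E + exp(-1)) + 3*exp(E - exp(-1))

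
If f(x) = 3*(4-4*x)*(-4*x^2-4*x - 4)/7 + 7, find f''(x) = 288*x/7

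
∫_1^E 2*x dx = -1 + exp(2)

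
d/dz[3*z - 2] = 3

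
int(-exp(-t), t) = exp(-t) + C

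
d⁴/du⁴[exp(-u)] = exp(-u)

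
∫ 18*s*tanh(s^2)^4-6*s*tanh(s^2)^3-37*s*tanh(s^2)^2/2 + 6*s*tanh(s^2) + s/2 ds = (-12*tanh(s^2)^2 + 6*tanh(s^2) + 1)*tanh(s^2)/4 + C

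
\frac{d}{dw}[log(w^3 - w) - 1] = (3*w^2 - 1)/(w^3 - w)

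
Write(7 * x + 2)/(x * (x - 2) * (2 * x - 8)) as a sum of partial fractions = -2/(x - 2) + 15/(8*(x - 4)) + 1/(8*x)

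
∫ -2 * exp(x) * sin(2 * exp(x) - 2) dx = cos(2*exp(x) - 2) + C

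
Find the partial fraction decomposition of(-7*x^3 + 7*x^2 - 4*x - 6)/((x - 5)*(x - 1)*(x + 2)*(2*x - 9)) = 4161/(91*(2*x - 9)) - 86/(273*(x + 2)) - 5/(42*(x - 1)) - 363/(14*(x - 5))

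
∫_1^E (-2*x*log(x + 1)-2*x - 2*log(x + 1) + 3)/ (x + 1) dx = (3 - 2*E)*log(1 + E) - log(2)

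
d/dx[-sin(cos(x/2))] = sin(x/2)*cos(cos(x/2))/2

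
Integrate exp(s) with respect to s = exp(s) + C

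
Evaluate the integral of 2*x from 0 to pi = pi^2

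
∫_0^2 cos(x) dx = sin(2)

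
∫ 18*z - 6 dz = 9*z^2 - 6*z + C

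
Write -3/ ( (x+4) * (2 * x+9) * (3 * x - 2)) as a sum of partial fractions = -27/(434*(3*x - 2)) - 12/(31*(2*x + 9)) + 3/(14*(x + 4))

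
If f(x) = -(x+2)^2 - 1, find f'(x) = -2*x - 4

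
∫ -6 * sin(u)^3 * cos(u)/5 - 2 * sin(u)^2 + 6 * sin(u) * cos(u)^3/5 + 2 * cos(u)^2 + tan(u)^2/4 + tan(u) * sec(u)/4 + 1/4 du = sin(2*u) - 3*cos(4*u)/40 + tan(u)/4 + sec(u)/4 + C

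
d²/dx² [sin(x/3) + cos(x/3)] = -sin(x/3)/9 - cos(x/3)/9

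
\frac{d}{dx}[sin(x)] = cos(x)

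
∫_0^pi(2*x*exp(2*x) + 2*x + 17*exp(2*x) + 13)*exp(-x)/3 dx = (2*pi/3 + 5)*(-exp(-pi) + exp(pi))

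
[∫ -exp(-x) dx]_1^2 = -exp(-1) + exp(-2)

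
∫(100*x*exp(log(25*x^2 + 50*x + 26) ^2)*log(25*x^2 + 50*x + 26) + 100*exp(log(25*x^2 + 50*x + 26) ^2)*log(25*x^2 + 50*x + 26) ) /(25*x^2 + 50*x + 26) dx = exp(log(25*(x + 1)^2 + 1)^2) + C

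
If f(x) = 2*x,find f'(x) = 2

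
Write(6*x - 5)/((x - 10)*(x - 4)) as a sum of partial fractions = -19/(6*(x - 4)) + 55/(6*(x - 10))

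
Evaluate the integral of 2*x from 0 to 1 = 1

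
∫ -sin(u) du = cos(u) + C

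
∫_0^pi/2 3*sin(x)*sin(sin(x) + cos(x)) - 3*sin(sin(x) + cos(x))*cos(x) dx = 0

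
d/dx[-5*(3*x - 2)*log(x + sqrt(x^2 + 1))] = (-15*x^2*log(x + sqrt(x^2 + 1)) - 15*x^2 - 15*x*sqrt(x^2 + 1)*log(x + sqrt(x^2 + 1)) - 15*x*sqrt(x^2 + 1) + 10*x + 10*sqrt(x^2 + 1) - 15*log(x + sqrt(x^2 + 1)))/(x^2 + x*sqrt(x^2 + 1) + 1)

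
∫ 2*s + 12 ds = s^2 + 12*s + C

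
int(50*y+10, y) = 25*y^2 + 10*y + C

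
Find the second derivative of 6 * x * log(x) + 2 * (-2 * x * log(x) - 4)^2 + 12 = (16*x*log(x)^2 + 48*x*log(x) + 16*x + 38)/x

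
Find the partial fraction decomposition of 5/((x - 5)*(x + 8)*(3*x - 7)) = -45/(248*(3*x - 7)) + 5/(403*(x + 8)) + 5/(104*(x - 5))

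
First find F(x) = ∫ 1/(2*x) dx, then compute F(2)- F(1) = -log(5)/2 + log(10)/2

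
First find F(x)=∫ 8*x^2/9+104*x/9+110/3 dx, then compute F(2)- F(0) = 2668/27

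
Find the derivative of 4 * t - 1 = 4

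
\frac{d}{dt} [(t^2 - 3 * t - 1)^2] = 4*t^3 - 18*t^2 + 14*t + 6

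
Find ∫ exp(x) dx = exp(x) + C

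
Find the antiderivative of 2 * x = x^2 + C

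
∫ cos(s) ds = sin(s) + C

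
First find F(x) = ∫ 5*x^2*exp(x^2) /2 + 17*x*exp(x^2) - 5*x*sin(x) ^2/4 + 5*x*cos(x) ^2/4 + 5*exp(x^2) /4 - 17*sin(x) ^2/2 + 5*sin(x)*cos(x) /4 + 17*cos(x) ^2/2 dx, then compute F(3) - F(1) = -39*E/4 - 39*sin(2)/8 + 49*sin(6)/8 + 49*exp(9)/4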